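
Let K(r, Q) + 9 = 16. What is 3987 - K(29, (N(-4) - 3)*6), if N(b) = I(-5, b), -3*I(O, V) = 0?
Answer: 3980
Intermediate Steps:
I(O, V) = 0 (I(O, V) = -⅓*0 = 0)
N(b) = 0
K(r, Q) = 7 (K(r, Q) = -9 + 16 = 7)
3987 - K(29, (N(-4) - 3)*6) = 3987 - 1*7 = 3987 - 7 = 3980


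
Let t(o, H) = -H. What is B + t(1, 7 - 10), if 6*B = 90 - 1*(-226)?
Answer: 167/3 ≈ 55.667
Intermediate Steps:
B = 158/3 (B = (90 - 1*(-226))/6 = (90 + 226)/6 = (1/6)*316 = 158/3 ≈ 52.667)
B + t(1, 7 - 10) = 158/3 - (7 - 10) = 158/3 - 1*(-3) = 158/3 + 3 = 167/3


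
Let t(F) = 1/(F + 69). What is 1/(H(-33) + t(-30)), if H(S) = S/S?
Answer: 39/40 ≈ 0.97500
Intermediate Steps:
H(S) = 1
t(F) = 1/(69 + F)
1/(H(-33) + t(-30)) = 1/(1 + 1/(69 - 30)) = 1/(1 + 1/39) = 1/(40/39) = 39/40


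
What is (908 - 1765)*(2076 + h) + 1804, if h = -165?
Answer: -1635923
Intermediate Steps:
(908 - 1765)*(2076 + h) + 1804 = (908 - 1765)*(2076 - 165) + 1804 = -857*1911 + 1804 = -1637727 + 1804 = -1635923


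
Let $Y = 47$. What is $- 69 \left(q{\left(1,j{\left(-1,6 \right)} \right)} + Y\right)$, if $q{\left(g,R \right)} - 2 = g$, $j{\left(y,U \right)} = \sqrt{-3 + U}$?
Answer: $-3450$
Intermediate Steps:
$q{\left(g,R \right)} = 2 + g$
$- 69 \left(q{\left(1,j{\left(-1,6 \right)} \right)} + Y\right) = - 69 \left(\left(2 + 1\right) + 47\right) = - 69 \left(3 + 47\right) = \left(-69\right) 50 = -3450$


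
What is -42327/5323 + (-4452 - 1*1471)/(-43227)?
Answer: -1798141100/230097321 ≈ -7.8147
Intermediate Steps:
-42327/5323 + (-4452 - 1*1471)/(-43227) = -42327*1/5323 + (-4452 - 1471)*(-1/43227) = -42327/5323 - 5923*(-1/43227) = -42327/5323 + 5923/43227 = -1798141100/230097321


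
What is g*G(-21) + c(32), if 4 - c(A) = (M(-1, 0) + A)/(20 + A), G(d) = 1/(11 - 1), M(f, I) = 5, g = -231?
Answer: -5151/260 ≈ -19.812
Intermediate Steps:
G(d) = ⅒ (G(d) = 1/10 = ⅒)
c(A) = 4 - (5 + A)/(20 + A)
g*G(-21) + c(32) = -231*⅒ + 3*(25 + 32)/(20 + 32) = -231/10 + 3*57/52 = -231/10 + 3*(1/52)*57 = -231/10 + 171/52 = -5151/260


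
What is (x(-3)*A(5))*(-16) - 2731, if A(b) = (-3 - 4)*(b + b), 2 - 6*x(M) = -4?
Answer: -1611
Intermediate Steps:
x(M) = 1 (x(M) = ⅓ - ⅙*(-4) = ⅓ + ⅔ = 1)
A(b) = -14*b
(x(-3)*A(5))*(-16) - 2731 = (1*(-14*5))*(-16) - 2731 = (1*(-70))*(-16) - 2731 = -70*(-16) - 2731 = 1120 - 2731 = -1611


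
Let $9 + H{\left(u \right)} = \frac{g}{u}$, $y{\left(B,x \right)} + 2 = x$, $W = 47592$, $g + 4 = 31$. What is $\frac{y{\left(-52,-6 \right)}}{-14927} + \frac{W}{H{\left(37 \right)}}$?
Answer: $- \frac{1460278420}{253759} \approx -5754.6$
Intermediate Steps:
$g = 27$ ($g = -4 + 31 = 27$)
$y{\left(B,x \right)} = -2 + x$
$H{\left(u \right)} = -9 + \frac{27}{u}$
$\frac{y{\left(-52,-6 \right)}}{-14927} + \frac{W}{H{\left(37 \right)}} = \frac{-2 - 6}{-14927} + \frac{47592}{-9 + \frac{27}{37}} = \left(-8\right) \left(- \frac{1}{14927}\right) + \frac{47592}{-9 + 27 \cdot \frac{1}{37}} = \frac{8}{14927} + \frac{47592}{-9 + \frac{27}{37}} = \frac{8}{14927} + \frac{47592}{- \frac{306}{37}} = \frac{8}{14927} + 47592 \left(- \frac{37}{306}\right) = \frac{8}{14927} - \frac{97828}{17} = - \frac{1460278420}{253759}$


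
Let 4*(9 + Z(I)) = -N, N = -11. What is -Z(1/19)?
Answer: 25/4 ≈ 6.2500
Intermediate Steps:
Z(I) = -25/4 (Z(I) = -9 + (-1*(-11))/4 = -9 + (1/4)*11 = -9 + 11/4 = -25/4)
-Z(1/19) = -1*(-25/4) = 25/4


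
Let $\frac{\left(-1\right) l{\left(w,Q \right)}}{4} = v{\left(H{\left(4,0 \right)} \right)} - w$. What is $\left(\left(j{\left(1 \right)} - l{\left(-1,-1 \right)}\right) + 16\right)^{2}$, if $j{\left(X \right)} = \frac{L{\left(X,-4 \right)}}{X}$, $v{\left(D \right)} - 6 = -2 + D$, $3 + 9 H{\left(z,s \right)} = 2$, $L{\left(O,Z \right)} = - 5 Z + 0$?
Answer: $\frac{250000}{81} \approx 3086.4$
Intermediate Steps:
$L{\left(O,Z \right)} = - 5 Z$
$H{\left(z,s \right)} = - \frac{1}{9}$ ($H{\left(z,s \right)} = - \frac{1}{3} + \frac{1}{9} \cdot 2 = - \frac{1}{3} + \frac{2}{9} = - \frac{1}{9}$)
$v{\left(D \right)} = 4 + D$ ($v{\left(D \right)} = 6 + \left(-2 + D\right) = 4 + D$)
$l{\left(w,Q \right)} = - \frac{140}{9} + 4 w$ ($l{\left(w,Q \right)} = - 4 \left(\left(4 - \frac{1}{9}\right) - w\right) = - 4 \left(\frac{35}{9} - w\right) = - \frac{140}{9} + 4 w$)
$j{\left(X \right)} = \frac{20}{X}$ ($j{\left(X \right)} = \frac{\left(-5\right) \left(-4\right)}{X} = \frac{20}{X}$)
$\left(\left(j{\left(1 \right)} - l{\left(-1,-1 \right)}\right) + 16\right)^{2} = \left(\left(\frac{20}{1} - \left(- \frac{140}{9} + 4 \left(-1\right)\right)\right) + 16\right)^{2} = \left(\left(20 \cdot 1 - \left(- \frac{140}{9} - 4\right)\right) + 16\right)^{2} = \left(\left(20 - - \frac{176}{9}\right) + 16\right)^{2} = \left(\left(20 + \frac{176}{9}\right) + 16\right)^{2} = \left(\frac{356}{9} + 16\right)^{2} = \left(\frac{500}{9}\right)^{2} = \frac{250000}{81}$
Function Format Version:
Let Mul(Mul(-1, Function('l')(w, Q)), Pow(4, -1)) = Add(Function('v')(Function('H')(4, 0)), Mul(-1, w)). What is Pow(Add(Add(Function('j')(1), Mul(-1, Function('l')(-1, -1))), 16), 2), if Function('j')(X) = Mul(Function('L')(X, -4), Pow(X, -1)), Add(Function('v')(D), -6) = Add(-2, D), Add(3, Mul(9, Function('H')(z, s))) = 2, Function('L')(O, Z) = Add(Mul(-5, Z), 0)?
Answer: Rational(250000, 81) ≈ 3086.4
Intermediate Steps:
Function('L')(O, Z) = Mul(-5, Z)
Function('H')(z, s) = Rational(-1, 9) (Function('H')(z, s) = Add(Rational(-1, 3), Mul(Rational(1, 9), 2)) = Add(Rational(-1, 3), Rational(2, 9)) = Rational(-1, 9))
Function('v')(D) = Add(4, D) (Function('v')(D) = Add(6, Add(-2, D)) = Add(4, D))
Function('l')(w, Q) = Add(Rational(-140, 9), Mul(4, w)) (Function('l')(w, Q) = Mul(-4, Add(Add(4, Rational(-1, 9)), Mul(-1, w))) = Mul(-4, Add(Rational(35, 9), Mul(-1, w))) = Add(Rational(-140, 9), Mul(4, w)))
Function('j')(X) = Mul(20, Pow(X, -1)) (Function('j')(X) = Mul(Mul(-5, -4), Pow(X, -1)) = Mul(20, Pow(X, -1)))
Pow(Add(Add(Function('j')(1), Mul(-1, Function('l')(-1, -1))), 16), 2) = Pow(Add(Add(Mul(20, Pow(1, -1)), Mul(-1, Add(Rational(-140, 9), Mul(4, -1)))), 16), 2) = Pow(Add(Add(Mul(20, 1), Mul(-1, Add(Rational(-140, 9), -4))), 16), 2) = Pow(Add(Add(20, Mul(-1, Rational(-176, 9))), 16), 2) = Pow(Add(Add(20, Rational(176, 9)), 16), 2) = Pow(Add(Rational(356, 9), 16), 2) = Pow(Rational(500, 9), 2) = Rational(250000, 81)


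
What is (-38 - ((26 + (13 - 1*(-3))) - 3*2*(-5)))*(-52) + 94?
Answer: 5814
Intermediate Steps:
(-38 - ((26 + (13 - 1*(-3))) - 3*2*(-5)))*(-52) + 94 = (-38 - ((26 + (13 + 3)) - 6*(-5)))*(-52) + 94 = (-38 - ((26 + 16) + 30))*(-52) + 94 = (-38 - (42 + 30))*(-52) + 94 = (-38 - 1*72)*(-52) + 94 = (-38 - 72)*(-52) + 94 = -110*(-52) + 94 = 5720 + 94 = 5814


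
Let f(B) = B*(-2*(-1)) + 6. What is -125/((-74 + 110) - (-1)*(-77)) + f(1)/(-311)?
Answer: 38547/12751 ≈ 3.0231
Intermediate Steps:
f(B) = 6 + 2*B (f(B) = B*2 + 6 = 2*B + 6 = 6 + 2*B)
-125/((-74 + 110) - (-1)*(-77)) + f(1)/(-311) = -125/((-74 + 110) - (-1)*(-77)) + (6 + 2*1)/(-311) = -125/(36 - 1*77) + (6 + 2)*(-1/311) = -125/(36 - 77) + 8*(-1/311) = -125/(-41) - 8/311 = -125*(-1/41) - 8/311 = 125/41 - 8/311 = 38547/12751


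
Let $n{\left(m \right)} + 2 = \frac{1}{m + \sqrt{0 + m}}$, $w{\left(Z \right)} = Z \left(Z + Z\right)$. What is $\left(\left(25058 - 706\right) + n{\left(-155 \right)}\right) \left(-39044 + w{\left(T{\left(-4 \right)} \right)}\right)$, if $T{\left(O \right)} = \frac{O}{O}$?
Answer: $- \frac{24717483693}{26} + \frac{6507 i \sqrt{155}}{4030} \approx -9.5067 \cdot 10^{8} + 20.102 i$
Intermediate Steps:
$T{\left(O \right)} = 1$
$w{\left(Z \right)} = 2 Z^{2}$ ($w{\left(Z \right)} = Z 2 Z = 2 Z^{2}$)
$n{\left(m \right)} = -2 + \frac{1}{m + \sqrt{m}}$ ($n{\left(m \right)} = -2 + \frac{1}{m + \sqrt{0 + m}} = -2 + \frac{1}{m + \sqrt{m}}$)
$\left(\left(25058 - 706\right) + n{\left(-155 \right)}\right) \left(-39044 + w{\left(T{\left(-4 \right)} \right)}\right) = \left(\left(25058 - 706\right) + \frac{1 - -310 - 2 \sqrt{-155}}{-155 + \sqrt{-155}}\right) \left(-39044 + 2 \cdot 1^{2}\right) = \left(24352 + \frac{1 + 310 - 2 i \sqrt{155}}{-155 + i \sqrt{155}}\right) \left(-39044 + 2 \cdot 1\right) = \left(24352 + \frac{1 + 310 - 2 i \sqrt{155}}{-155 + i \sqrt{155}}\right) \left(-39044 + 2\right) = \left(24352 + \frac{311 - 2 i \sqrt{155}}{-155 + i \sqrt{155}}\right) \left(-39042\right) = -950750784 - \frac{39042 \left(311 - 2 i \sqrt{155}\right)}{-155 + i \sqrt{155}}$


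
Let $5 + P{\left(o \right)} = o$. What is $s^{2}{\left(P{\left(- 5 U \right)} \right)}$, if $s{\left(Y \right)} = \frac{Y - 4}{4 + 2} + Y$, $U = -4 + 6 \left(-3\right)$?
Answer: $\frac{534361}{36} \approx 14843.0$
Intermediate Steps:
$U = -22$ ($U = -4 - 18 = -22$)
$P{\left(o \right)} = -5 + o$
$s{\left(Y \right)} = - \frac{2}{3} + \frac{7 Y}{6}$ ($s{\left(Y \right)} = \frac{-4 + Y}{6} + Y = \left(-4 + Y\right) \frac{1}{6} + Y = \left(- \frac{2}{3} + \frac{Y}{6}\right) + Y = - \frac{2}{3} + \frac{7 Y}{6}$)
$s^{2}{\left(P{\left(- 5 U \right)} \right)} = \left(- \frac{2}{3} + \frac{7 \left(-5 - -110\right)}{6}\right)^{2} = \left(- \frac{2}{3} + \frac{7 \left(-5 + 110\right)}{6}\right)^{2} = \left(- \frac{2}{3} + \frac{7}{6} \cdot 105\right)^{2} = \left(- \frac{2}{3} + \frac{245}{2}\right)^{2} = \left(\frac{731}{6}\right)^{2} = \frac{534361}{36}$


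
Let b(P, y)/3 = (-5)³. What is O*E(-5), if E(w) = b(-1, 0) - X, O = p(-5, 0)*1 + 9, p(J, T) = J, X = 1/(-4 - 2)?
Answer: -4498/3 ≈ -1499.3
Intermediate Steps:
b(P, y) = -375 (b(P, y) = 3*(-5)³ = 3*(-125) = -375)
X = -⅙ (X = 1/(-6) = -⅙ ≈ -0.16667)
O = 4 (O = -5*1 + 9 = -5 + 9 = 4)
E(w) = -2249/6 (E(w) = -375 - 1*(-⅙) = -375 + ⅙ = -2249/6)
O*E(-5) = 4*(-2249/6) = -4498/3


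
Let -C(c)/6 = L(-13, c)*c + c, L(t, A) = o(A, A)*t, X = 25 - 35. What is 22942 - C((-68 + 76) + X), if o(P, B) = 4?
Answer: 23554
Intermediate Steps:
X = -10
L(t, A) = 4*t
C(c) = 306*c (C(c) = -6*((4*(-13))*c + c) = -6*(-52*c + c) = -(-306)*c = 306*c)
22942 - C((-68 + 76) + X) = 22942 - 306*((-68 + 76) - 10) = 22942 - 306*(8 - 10) = 22942 - 306*(-2) = 22942 - 1*(-612) = 22942 + 612 = 23554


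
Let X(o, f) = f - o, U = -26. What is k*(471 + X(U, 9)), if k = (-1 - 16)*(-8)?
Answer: 68816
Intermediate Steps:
k = 136 (k = -17*(-8) = 136)
k*(471 + X(U, 9)) = 136*(471 + (9 - 1*(-26))) = 136*(471 + (9 + 26)) = 136*(471 + 35) = 136*506 = 68816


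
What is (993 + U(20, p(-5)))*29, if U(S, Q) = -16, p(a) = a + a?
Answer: 28333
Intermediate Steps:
p(a) = 2*a
(993 + U(20, p(-5)))*29 = (993 - 16)*29 = 977*29 = 28333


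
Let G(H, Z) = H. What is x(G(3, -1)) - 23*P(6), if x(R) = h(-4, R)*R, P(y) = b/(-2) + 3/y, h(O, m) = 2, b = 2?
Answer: 35/2 ≈ 17.500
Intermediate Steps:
P(y) = -1 + 3/y (P(y) = 2/(-2) + 3/y = 2*(-½) + 3/y = -1 + 3/y)
x(R) = 2*R
x(G(3, -1)) - 23*P(6) = 2*3 - 23*(3 - 1*6)/6 = 6 - 23*(3 - 6)/6 = 6 - 23*(-3)/6 = 6 - 23*(-½) = 6 + 23/2 = 35/2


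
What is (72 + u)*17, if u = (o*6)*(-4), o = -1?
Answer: 1632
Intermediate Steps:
u = 24 (u = -1*6*(-4) = -6*(-4) = 24)
(72 + u)*17 = (72 + 24)*17 = 96*17 = 1632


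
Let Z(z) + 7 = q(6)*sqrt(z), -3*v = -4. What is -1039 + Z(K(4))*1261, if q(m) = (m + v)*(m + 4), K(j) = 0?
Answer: -9866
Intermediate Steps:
v = 4/3 (v = -1/3*(-4) = 4/3 ≈ 1.3333)
q(m) = (4 + m)*(4/3 + m) (q(m) = (m + 4/3)*(m + 4) = (4/3 + m)*(4 + m) = (4 + m)*(4/3 + m))
Z(z) = -7 + 220*sqrt(z)/3 (Z(z) = -7 + (16/3 + 6**2 + (16/3)*6)*sqrt(z) = -7 + (16/3 + 36 + 32)*sqrt(z) = -7 + 220*sqrt(z)/3)
-1039 + Z(K(4))*1261 = -1039 + (-7 + 220*sqrt(0)/3)*1261 = -1039 + (-7 + (220/3)*0)*1261 = -1039 + (-7 + 0)*1261 = -1039 - 7*1261 = -1039 - 8827 = -9866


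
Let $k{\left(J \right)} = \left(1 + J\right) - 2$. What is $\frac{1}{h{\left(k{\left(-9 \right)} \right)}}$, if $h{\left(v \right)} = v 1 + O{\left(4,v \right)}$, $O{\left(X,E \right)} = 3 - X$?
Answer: $- \frac{1}{11} \approx -0.090909$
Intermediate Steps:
$k{\left(J \right)} = -1 + J$
$h{\left(v \right)} = -1 + v$ ($h{\left(v \right)} = v 1 + \left(3 - 4\right) = v + \left(3 - 4\right) = v - 1 = -1 + v$)
$\frac{1}{h{\left(k{\left(-9 \right)} \right)}} = \frac{1}{-1 - 10} = \frac{1}{-11} = - \frac{1}{11}$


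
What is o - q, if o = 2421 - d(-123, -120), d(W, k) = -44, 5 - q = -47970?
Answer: -45510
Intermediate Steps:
q = 47975 (q = 5 - 1*(-47970) = 5 + 47970 = 47975)
o = 2465 (o = 2421 - 1*(-44) = 2421 + 44 = 2465)
o - q = 2465 - 1*47975 = 2465 - 47975 = -45510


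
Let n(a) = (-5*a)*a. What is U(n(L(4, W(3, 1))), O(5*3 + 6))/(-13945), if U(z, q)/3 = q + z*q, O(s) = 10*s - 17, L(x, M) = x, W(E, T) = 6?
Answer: 45741/13945 ≈ 3.2801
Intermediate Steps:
n(a) = -5*a²
O(s) = -17 + 10*s
U(z, q) = 3*q + 3*q*z (U(z, q) = 3*(q + z*q) = 3*(q + q*z) = 3*q + 3*q*z)
U(n(L(4, W(3, 1))), O(5*3 + 6))/(-13945) = (3*(-17 + 10*(5*3 + 6))*(1 - 5*4²))/(-13945) = (3*(-17 + 10*(15 + 6))*(1 - 5*16))*(-1/13945) = (3*(-17 + 10*21)*(1 - 80))*(-1/13945) = (3*(-17 + 210)*(-79))*(-1/13945) = (3*193*(-79))*(-1/13945) = -45741*(-1/13945) = 45741/13945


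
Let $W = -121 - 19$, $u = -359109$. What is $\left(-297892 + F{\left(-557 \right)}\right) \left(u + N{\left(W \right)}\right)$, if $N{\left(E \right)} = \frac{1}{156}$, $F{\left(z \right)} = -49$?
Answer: $\frac{16690953654823}{156} \approx 1.0699 \cdot 10^{11}$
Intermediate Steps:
$W = -140$ ($W = -121 - 19 = -140$)
$N{\left(E \right)} = \frac{1}{156}$
$\left(-297892 + F{\left(-557 \right)}\right) \left(u + N{\left(W \right)}\right) = \left(-297892 - 49\right) \left(-359109 + \frac{1}{156}\right) = \left(-297941\right) \left(- \frac{56021003}{156}\right) = \frac{16690953654823}{156}$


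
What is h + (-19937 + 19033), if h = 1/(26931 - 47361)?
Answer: -18468721/20430 ≈ -904.00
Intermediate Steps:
h = -1/20430 (h = 1/(-20430) = -1/20430 ≈ -4.8948e-5)
h + (-19937 + 19033) = -1/20430 + (-19937 + 19033) = -1/20430 - 904 = -18468721/20430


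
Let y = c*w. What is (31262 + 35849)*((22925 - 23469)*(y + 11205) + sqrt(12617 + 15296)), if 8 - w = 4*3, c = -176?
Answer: -434778345056 + 67111*sqrt(27913) ≈ -4.3477e+11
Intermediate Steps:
w = -4 (w = 8 - 4*3 = 8 - 1*12 = 8 - 12 = -4)
y = 704 (y = -176*(-4) = 704)
(31262 + 35849)*((22925 - 23469)*(y + 11205) + sqrt(12617 + 15296)) = (31262 + 35849)*((22925 - 23469)*(704 + 11205) + sqrt(12617 + 15296)) = 67111*(-544*11909 + sqrt(27913)) = 67111*(-6478496 + sqrt(27913)) = -434778345056 + 67111*sqrt(27913)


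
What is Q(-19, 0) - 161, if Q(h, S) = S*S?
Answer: -161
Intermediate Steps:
Q(h, S) = S**2
Q(-19, 0) - 161 = 0**2 - 161 = 0 - 161 = -161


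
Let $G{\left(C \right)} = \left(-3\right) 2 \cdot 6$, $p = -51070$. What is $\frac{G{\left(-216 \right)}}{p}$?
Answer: $\frac{18}{25535} \approx 0.00070491$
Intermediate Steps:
$G{\left(C \right)} = -36$ ($G{\left(C \right)} = \left(-6\right) 6 = -36$)
$\frac{G{\left(-216 \right)}}{p} = - \frac{36}{-51070} = \left(-36\right) \left(- \frac{1}{51070}\right) = \frac{18}{25535}$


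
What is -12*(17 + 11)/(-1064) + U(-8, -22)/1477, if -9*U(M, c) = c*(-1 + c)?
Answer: 70144/252567 ≈ 0.27772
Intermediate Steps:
U(M, c) = -c*(-1 + c)/9
-12*(17 + 11)/(-1064) + U(-8, -22)/1477 = -12*(17 + 11)/(-1064) + ((1/9)*(-22)*(1 - 1*(-22)))/1477 = -12*28*(-1/1064) + ((1/9)*(-22)*(1 + 22))*(1/1477) = -336*(-1/1064) + ((1/9)*(-22)*23)*(1/1477) = 6/19 - 506/9*1/1477 = 6/19 - 506/13293 = 70144/252567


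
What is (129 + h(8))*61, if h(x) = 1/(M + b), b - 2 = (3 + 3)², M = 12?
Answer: 393511/50 ≈ 7870.2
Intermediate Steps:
b = 38 (b = 2 + (3 + 3)² = 2 + 6² = 2 + 36 = 38)
h(x) = 1/50 (h(x) = 1/(12 + 38) = 1/50)
(129 + h(8))*61 = (129 + 1/50)*61 = (6451/50)*61 = 393511/50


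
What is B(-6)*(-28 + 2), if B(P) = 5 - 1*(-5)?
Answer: -260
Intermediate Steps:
B(P) = 10 (B(P) = 5 + 5 = 10)
B(-6)*(-28 + 2) = 10*(-28 + 2) = 10*(-26) = -260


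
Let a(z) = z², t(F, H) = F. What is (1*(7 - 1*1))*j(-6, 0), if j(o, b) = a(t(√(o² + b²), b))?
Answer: 216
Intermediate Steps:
j(o, b) = b² + o² (j(o, b) = (√(o² + b²))² = (√(b² + o²))² = b² + o²)
(1*(7 - 1*1))*j(-6, 0) = (1*(7 - 1*1))*(0² + (-6)²) = (1*(7 - 1))*(0 + 36) = (1*6)*36 = 6*36 = 216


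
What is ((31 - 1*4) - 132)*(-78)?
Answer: 8190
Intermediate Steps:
((31 - 1*4) - 132)*(-78) = ((31 - 4) - 132)*(-78) = (27 - 132)*(-78) = -105*(-78) = 8190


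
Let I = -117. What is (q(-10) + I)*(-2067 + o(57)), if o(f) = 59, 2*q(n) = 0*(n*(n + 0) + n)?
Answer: 234936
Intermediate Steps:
q(n) = 0 (q(n) = (0*(n*(n + 0) + n))/2 = (0*(n*n + n))/2 = (0*(n² + n))/2 = (0*(n + n²))/2 = (½)*0 = 0)
(q(-10) + I)*(-2067 + o(57)) = (0 - 117)*(-2067 + 59) = -117*(-2008) = 234936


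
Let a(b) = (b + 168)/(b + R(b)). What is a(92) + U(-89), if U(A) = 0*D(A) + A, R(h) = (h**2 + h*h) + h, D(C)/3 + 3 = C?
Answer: -380677/4278 ≈ -88.985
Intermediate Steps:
D(C) = -9 + 3*C
R(h) = h + 2*h**2 (R(h) = (h**2 + h**2) + h = 2*h**2 + h = h + 2*h**2)
U(A) = A (U(A) = 0*(-9 + 3*A) + A = 0 + A = A)
a(b) = (168 + b)/(b + b*(1 + 2*b)) (a(b) = (b + 168)/(b + b*(1 + 2*b)) = (168 + b)/(b + b*(1 + 2*b)))
a(92) + U(-89) = (1/2)*(168 + 92)/(92*(1 + 92)) - 89 = (1/2)*(1/92)*260/93 - 89 = (1/2)*(1/92)*(1/93)*260 - 89 = 65/4278 - 89 = -380677/4278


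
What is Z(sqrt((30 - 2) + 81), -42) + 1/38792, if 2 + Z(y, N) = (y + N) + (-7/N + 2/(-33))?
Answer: -56190179/1280136 + sqrt(109) ≈ -33.454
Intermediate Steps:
Z(y, N) = -68/33 + N + y - 7/N (Z(y, N) = -2 + ((y + N) + (-7/N + 2/(-33))) = -2 + ((N + y) + (-7/N + 2*(-1/33))) = -2 + ((N + y) + (-7/N - 2/33)) = -2 + ((N + y) + (-2/33 - 7/N)) = -2 + (-2/33 + N + y - 7/N) = -68/33 + N + y - 7/N)
Z(sqrt((30 - 2) + 81), -42) + 1/38792 = (-68/33 - 42 + sqrt((30 - 2) + 81) - 7/(-42)) + 1/38792 = (-68/33 - 42 + sqrt(28 + 81) - 7*(-1/42)) + 1/38792 = (-68/33 - 42 + sqrt(109) + 1/6) + 1/38792 = (-2897/66 + sqrt(109)) + 1/38792 = -56190179/1280136 + sqrt(109)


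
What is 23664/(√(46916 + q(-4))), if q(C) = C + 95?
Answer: 7888*√5223/5223 ≈ 109.15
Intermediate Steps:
q(C) = 95 + C
23664/(√(46916 + q(-4))) = 23664/(√(46916 + (95 - 4))) = 23664/(√(46916 + 91)) = 23664/(√47007) = 23664/((3*√5223)) = 23664*(√5223/15669) = 7888*√5223/5223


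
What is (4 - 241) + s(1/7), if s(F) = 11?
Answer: -226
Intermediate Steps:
(4 - 241) + s(1/7) = (4 - 241) + 11 = -237 + 11 = -226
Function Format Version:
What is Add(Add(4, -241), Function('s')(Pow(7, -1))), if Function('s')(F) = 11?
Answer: -226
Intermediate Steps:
Add(Add(4, -241), Function('s')(Pow(7, -1))) = Add(Add(4, -241), 11) = Add(-237, 11) = -226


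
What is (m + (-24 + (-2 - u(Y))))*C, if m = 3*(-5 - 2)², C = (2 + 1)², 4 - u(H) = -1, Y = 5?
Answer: 1044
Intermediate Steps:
u(H) = 5 (u(H) = 4 - 1*(-1) = 4 + 1 = 5)
C = 9 (C = 3² = 9)
m = 147 (m = 3*(-7)² = 3*49 = 147)
(m + (-24 + (-2 - u(Y))))*C = (147 + (-24 + (-2 - 1*5)))*9 = (147 + (-24 + (-2 - 5)))*9 = (147 + (-24 - 7))*9 = (147 - 31)*9 = 116*9 = 1044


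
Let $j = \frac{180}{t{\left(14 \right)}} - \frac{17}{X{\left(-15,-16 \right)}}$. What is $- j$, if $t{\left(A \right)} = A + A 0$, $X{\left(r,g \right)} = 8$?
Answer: $- \frac{601}{56} \approx -10.732$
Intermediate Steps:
$t{\left(A \right)} = A$ ($t{\left(A \right)} = A + 0 = A$)
$j = \frac{601}{56}$ ($j = \frac{180}{14} - \frac{17}{8} = 180 \cdot \frac{1}{14} - \frac{17}{8} = \frac{90}{7} - \frac{17}{8} = \frac{601}{56} \approx 10.732$)
$- j = \left(-1\right) \frac{601}{56} = - \frac{601}{56}$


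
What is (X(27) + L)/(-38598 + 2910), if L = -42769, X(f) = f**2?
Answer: 5255/4461 ≈ 1.1780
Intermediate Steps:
(X(27) + L)/(-38598 + 2910) = (27**2 - 42769)/(-38598 + 2910) = (729 - 42769)/(-35688) = -42040*(-1/35688) = 5255/4461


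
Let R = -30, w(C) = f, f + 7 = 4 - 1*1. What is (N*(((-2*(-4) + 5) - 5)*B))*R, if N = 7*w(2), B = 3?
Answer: 20160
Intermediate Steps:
f = -4 (f = -7 + (4 - 1*1) = -7 + (4 - 1) = -7 + 3 = -4)
w(C) = -4
N = -28 (N = 7*(-4) = -28)
(N*(((-2*(-4) + 5) - 5)*B))*R = -28*((-2*(-4) + 5) - 5)*3*(-30) = -28*((8 + 5) - 5)*3*(-30) = -28*(13 - 5)*3*(-30) = -224*3*(-30) = -28*24*(-30) = -672*(-30) = 20160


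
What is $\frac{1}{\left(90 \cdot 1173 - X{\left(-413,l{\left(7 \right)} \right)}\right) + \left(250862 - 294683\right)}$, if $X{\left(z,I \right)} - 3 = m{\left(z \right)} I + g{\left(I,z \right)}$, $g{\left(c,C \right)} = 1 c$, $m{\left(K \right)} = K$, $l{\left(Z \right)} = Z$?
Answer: $\frac{1}{64630} \approx 1.5473 \cdot 10^{-5}$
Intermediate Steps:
$g{\left(c,C \right)} = c$
$X{\left(z,I \right)} = 3 + I + I z$ ($X{\left(z,I \right)} = 3 + \left(z I + I\right) = 3 + \left(I z + I\right) = 3 + \left(I + I z\right) = 3 + I + I z$)
$\frac{1}{\left(90 \cdot 1173 - X{\left(-413,l{\left(7 \right)} \right)}\right) + \left(250862 - 294683\right)} = \frac{1}{\left(90 \cdot 1173 - \left(3 + 7 + 7 \left(-413\right)\right)\right) + \left(250862 - 294683\right)} = \frac{1}{\left(105570 - \left(3 + 7 - 2891\right)\right) - 43821} = \frac{1}{\left(105570 - -2881\right) - 43821} = \frac{1}{\left(105570 + 2881\right) - 43821} = \frac{1}{108451 - 43821} = \frac{1}{64630}$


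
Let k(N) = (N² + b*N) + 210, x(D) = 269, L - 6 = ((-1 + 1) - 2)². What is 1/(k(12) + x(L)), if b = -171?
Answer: -1/1429 ≈ -0.00069979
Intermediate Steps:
L = 10 (L = 6 + ((-1 + 1) - 2)² = 6 + (0 - 2)² = 6 + (-2)² = 6 + 4 = 10)
k(N) = 210 + N² - 171*N (k(N) = (N² - 171*N) + 210 = 210 + N² - 171*N)
1/(k(12) + x(L)) = 1/((210 + 12² - 171*12) + 269) = 1/((210 + 144 - 2052) + 269) = 1/(-1698 + 269) = 1/(-1429) = -1/1429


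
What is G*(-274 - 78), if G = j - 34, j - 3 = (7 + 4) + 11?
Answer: 3168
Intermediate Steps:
j = 25 (j = 3 + ((7 + 4) + 11) = 3 + (11 + 11) = 3 + 22 = 25)
G = -9 (G = 25 - 34 = -9)
G*(-274 - 78) = -9*(-274 - 78) = -9*(-352) = 3168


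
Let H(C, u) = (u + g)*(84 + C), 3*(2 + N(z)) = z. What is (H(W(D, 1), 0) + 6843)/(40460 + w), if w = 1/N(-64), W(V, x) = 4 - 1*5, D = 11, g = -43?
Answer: 229180/2832197 ≈ 0.080920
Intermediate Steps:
N(z) = -2 + z/3
W(V, x) = -1 (W(V, x) = 4 - 5 = -1)
H(C, u) = (-43 + u)*(84 + C) (H(C, u) = (u - 43)*(84 + C) = (-43 + u)*(84 + C))
w = -3/70 (w = 1/(-2 + (1/3)*(-64)) = 1/(-2 - 64/3) = 1/(-70/3) = -3/70 ≈ -0.042857)
(H(W(D, 1), 0) + 6843)/(40460 + w) = ((-3612 - 43*(-1) + 84*0 - 1*0) + 6843)/(40460 - 3/70) = ((-3612 + 43 + 0 + 0) + 6843)/(2832197/70) = (-3569 + 6843)*(70/2832197) = 3274*(70/2832197) = 229180/2832197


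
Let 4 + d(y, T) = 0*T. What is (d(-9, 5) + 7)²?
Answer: 9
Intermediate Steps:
d(y, T) = -4 (d(y, T) = -4 + 0*T = -4 + 0 = -4)
(d(-9, 5) + 7)² = (-4 + 7)² = 3² = 9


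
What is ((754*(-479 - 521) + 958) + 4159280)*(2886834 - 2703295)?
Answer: 625177516282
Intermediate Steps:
((754*(-479 - 521) + 958) + 4159280)*(2886834 - 2703295) = ((754*(-1000) + 958) + 4159280)*183539 = ((-754000 + 958) + 4159280)*183539 = (-753042 + 4159280)*183539 = 3406238*183539 = 625177516282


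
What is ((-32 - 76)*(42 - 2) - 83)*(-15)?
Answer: 66045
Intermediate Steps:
((-32 - 76)*(42 - 2) - 83)*(-15) = (-108*40 - 83)*(-15) = (-4320 - 83)*(-15) = -4403*(-15) = 66045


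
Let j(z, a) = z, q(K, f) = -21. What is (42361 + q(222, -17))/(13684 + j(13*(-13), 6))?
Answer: 8468/2703 ≈ 3.1328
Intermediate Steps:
(42361 + q(222, -17))/(13684 + j(13*(-13), 6)) = (42361 - 21)/(13684 + 13*(-13)) = 42340/(13684 - 169) = 42340/13515 = 42340*(1/13515) = 8468/2703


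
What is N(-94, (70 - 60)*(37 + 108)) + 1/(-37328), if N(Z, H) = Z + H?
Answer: 50616767/37328 ≈ 1356.0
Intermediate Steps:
N(Z, H) = H + Z
N(-94, (70 - 60)*(37 + 108)) + 1/(-37328) = ((70 - 60)*(37 + 108) - 94) + 1/(-37328) = (10*145 - 94) - 1/37328 = (1450 - 94) - 1/37328 = 1356 - 1/37328 = 50616767/37328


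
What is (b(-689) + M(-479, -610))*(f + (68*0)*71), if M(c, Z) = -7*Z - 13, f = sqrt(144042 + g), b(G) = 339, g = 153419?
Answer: 4596*sqrt(297461) ≈ 2.5067e+6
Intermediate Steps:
f = sqrt(297461) (f = sqrt(144042 + 153419) = sqrt(297461) ≈ 545.40)
M(c, Z) = -13 - 7*Z
(b(-689) + M(-479, -610))*(f + (68*0)*71) = (339 + (-13 - 7*(-610)))*(sqrt(297461) + (68*0)*71) = (339 + (-13 + 4270))*(sqrt(297461) + 0*71) = (339 + 4257)*(sqrt(297461) + 0) = 4596*sqrt(297461)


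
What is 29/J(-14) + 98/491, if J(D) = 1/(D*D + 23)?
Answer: 3118439/491 ≈ 6351.2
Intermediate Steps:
J(D) = 1/(23 + D²) (J(D) = 1/(D² + 23) = 1/(23 + D²))
29/J(-14) + 98/491 = 29/(1/(23 + (-14)²)) + 98/491 = 29/(1/(23 + 196)) + 98*(1/491) = 29/(1/219) + 98/491 = 29*219 + 98/491 = 6351 + 98/491 = 3118439/491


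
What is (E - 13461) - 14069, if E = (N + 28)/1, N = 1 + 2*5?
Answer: -27491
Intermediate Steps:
N = 11 (N = 1 + 10 = 11)
E = 39 (E = (11 + 28)/1 = 39*1 = 39)
(E - 13461) - 14069 = (39 - 13461) - 14069 = -13422 - 14069 = -27491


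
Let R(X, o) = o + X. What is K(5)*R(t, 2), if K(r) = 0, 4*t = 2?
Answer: 0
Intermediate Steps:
t = 1/2 (t = (1/4)*2 = 1/2 ≈ 0.50000)
R(X, o) = X + o
K(5)*R(t, 2) = 0*(1/2 + 2) = 0*(5/2) = 0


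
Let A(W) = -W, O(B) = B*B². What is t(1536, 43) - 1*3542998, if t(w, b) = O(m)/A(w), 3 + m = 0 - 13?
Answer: -10628986/3 ≈ -3.5430e+6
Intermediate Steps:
m = -16 (m = -3 + (0 - 13) = -3 - 13 = -16)
O(B) = B³
t(w, b) = 4096/w (t(w, b) = (-16)³/((-w)) = -(-4096)/w = 4096/w)
t(1536, 43) - 1*3542998 = 4096/1536 - 1*3542998 = 4096*(1/1536) - 3542998 = 8/3 - 3542998 = -10628986/3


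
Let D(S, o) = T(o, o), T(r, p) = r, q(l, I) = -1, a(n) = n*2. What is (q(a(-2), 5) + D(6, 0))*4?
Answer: -4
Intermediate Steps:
a(n) = 2*n
D(S, o) = o
(q(a(-2), 5) + D(6, 0))*4 = (-1 + 0)*4 = -1*4 = -4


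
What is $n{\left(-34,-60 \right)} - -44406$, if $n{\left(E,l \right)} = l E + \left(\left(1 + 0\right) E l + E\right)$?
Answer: $48452$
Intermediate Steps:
$n{\left(E,l \right)} = E + 2 E l$ ($n{\left(E,l \right)} = E l + \left(1 E l + E\right) = E l + \left(E l + E\right) = E l + \left(E + E l\right) = E + 2 E l$)
$n{\left(-34,-60 \right)} - -44406 = - 34 \left(1 + 2 \left(-60\right)\right) - -44406 = - 34 \left(1 - 120\right) + 44406 = \left(-34\right) \left(-119\right) + 44406 = 4046 + 44406 = 48452$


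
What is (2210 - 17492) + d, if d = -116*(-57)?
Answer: -8670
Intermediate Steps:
d = 6612
(2210 - 17492) + d = (2210 - 17492) + 6612 = -15282 + 6612 = -8670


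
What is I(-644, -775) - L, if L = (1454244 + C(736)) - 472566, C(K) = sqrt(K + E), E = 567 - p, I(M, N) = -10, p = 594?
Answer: -981688 - sqrt(709) ≈ -9.8172e+5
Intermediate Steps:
E = -27 (E = 567 - 1*594 = 567 - 594 = -27)
C(K) = sqrt(-27 + K) (C(K) = sqrt(K - 27) = sqrt(-27 + K))
L = 981678 + sqrt(709) (L = (1454244 + sqrt(-27 + 736)) - 472566 = (1454244 + sqrt(709)) - 472566 = 981678 + sqrt(709) ≈ 9.8171e+5)
I(-644, -775) - L = -10 - (981678 + sqrt(709)) = -10 + (-981678 - sqrt(709)) = -981688 - sqrt(709)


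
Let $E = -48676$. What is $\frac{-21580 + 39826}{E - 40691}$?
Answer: $- \frac{6082}{29789} \approx -0.20417$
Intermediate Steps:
$\frac{-21580 + 39826}{E - 40691} = \frac{-21580 + 39826}{-48676 - 40691} = \frac{18246}{-89367} = 18246 \left(- \frac{1}{89367}\right) = - \frac{6082}{29789}$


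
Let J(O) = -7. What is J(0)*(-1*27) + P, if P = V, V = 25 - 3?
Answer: 211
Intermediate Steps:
V = 22
P = 22
J(0)*(-1*27) + P = -(-7)*27 + 22 = -7*(-27) + 22 = 189 + 22 = 211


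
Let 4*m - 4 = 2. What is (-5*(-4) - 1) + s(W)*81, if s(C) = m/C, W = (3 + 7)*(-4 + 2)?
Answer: 517/40 ≈ 12.925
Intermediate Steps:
m = 3/2 (m = 1 + (¼)*2 = 1 + ½ = 3/2 ≈ 1.5000)
W = -20 (W = 10*(-2) = -20)
s(C) = 3/(2*C)
(-5*(-4) - 1) + s(W)*81 = (-5*(-4) - 1) + ((3/2)/(-20))*81 = (20 - 1) + ((3/2)*(-1/20))*81 = 19 - 3/40*81 = 19 - 243/40 = 517/40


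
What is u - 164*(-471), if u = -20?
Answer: 77224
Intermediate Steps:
u - 164*(-471) = -20 - 164*(-471) = -20 + 77244 = 77224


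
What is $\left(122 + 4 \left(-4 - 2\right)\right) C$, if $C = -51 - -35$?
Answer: $-1568$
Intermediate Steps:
$C = -16$ ($C = -51 + 35 = -16$)
$\left(122 + 4 \left(-4 - 2\right)\right) C = \left(122 + 4 \left(-4 - 2\right)\right) \left(-16\right) = \left(122 + 4 \left(-6\right)\right) \left(-16\right) = \left(122 - 24\right) \left(-16\right) = 98 \left(-16\right) = -1568$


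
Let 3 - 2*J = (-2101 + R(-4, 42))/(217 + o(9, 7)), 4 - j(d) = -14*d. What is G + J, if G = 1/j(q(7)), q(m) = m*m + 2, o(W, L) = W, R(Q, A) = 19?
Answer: 495533/81134 ≈ 6.1076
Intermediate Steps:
q(m) = 2 + m**2 (q(m) = m**2 + 2 = 2 + m**2)
j(d) = 4 + 14*d (j(d) = 4 - (-14)*d = 4 + 14*d)
J = 690/113 (J = 3/2 - (-2101 + 19)/(2*(217 + 9)) = 3/2 - (-1041)/226 = 3/2 - 1/2*(-1041/113) = 3/2 + 1041/226 = 690/113 ≈ 6.1062)
G = 1/718 (G = 1/(4 + 14*(2 + 7**2)) = 1/(4 + 14*(2 + 49)) = 1/(4 + 14*51) = 1/(4 + 714) = 1/718 ≈ 0.0013928)
G + J = 1/718 + 690/113 = 495533/81134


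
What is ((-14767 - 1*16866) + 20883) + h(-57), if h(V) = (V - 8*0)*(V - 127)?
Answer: -262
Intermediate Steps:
h(V) = V*(-127 + V) (h(V) = (V + 0)*(-127 + V) = V*(-127 + V))
((-14767 - 1*16866) + 20883) + h(-57) = ((-14767 - 1*16866) + 20883) - 57*(-127 - 57) = ((-14767 - 16866) + 20883) - 57*(-184) = (-31633 + 20883) + 10488 = -10750 + 10488 = -262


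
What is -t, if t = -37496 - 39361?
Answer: 76857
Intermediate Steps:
t = -76857
-t = -1*(-76857) = 76857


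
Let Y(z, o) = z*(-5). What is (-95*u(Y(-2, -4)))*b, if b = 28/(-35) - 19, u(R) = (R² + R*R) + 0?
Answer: 376200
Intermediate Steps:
Y(z, o) = -5*z
u(R) = 2*R² (u(R) = (R² + R²) + 0 = 2*R² + 0 = 2*R²)
b = -99/5 (b = 28*(-1/35) - 19 = -⅘ - 19 = -99/5 ≈ -19.800)
(-95*u(Y(-2, -4)))*b = -190*(-5*(-2))²*(-99/5) = -190*10²*(-99/5) = -190*100*(-99/5) = -95*200*(-99/5) = -19000*(-99/5) = 376200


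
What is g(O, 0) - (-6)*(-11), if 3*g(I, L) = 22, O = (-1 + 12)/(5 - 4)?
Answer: -176/3 ≈ -58.667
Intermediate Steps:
O = 11 (O = 11/1 = 11*1 = 11)
g(I, L) = 22/3 (g(I, L) = (⅓)*22 = 22/3)
g(O, 0) - (-6)*(-11) = 22/3 - (-6)*(-11) = 22/3 - 1*66 = 22/3 - 66 = -176/3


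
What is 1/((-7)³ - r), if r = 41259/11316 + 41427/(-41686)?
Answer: -78619796/27175112485 ≈ -0.0028931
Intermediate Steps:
r = 208522457/78619796 (r = 41259*(1/11316) + 41427*(-1/41686) = 13753/3772 - 41427/41686 = 208522457/78619796 ≈ 2.6523)
1/((-7)³ - r) = 1/((-7)³ - 1*208522457/78619796) = 1/(-343 - 208522457/78619796) = 1/(-27175112485/78619796) = -78619796/27175112485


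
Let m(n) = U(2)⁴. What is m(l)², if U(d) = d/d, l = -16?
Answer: 1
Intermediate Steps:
U(d) = 1
m(n) = 1 (m(n) = 1⁴ = 1)
m(l)² = 1² = 1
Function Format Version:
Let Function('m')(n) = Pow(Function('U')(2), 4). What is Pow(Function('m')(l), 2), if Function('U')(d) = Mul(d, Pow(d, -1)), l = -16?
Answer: 1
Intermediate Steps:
Function('U')(d) = 1
Function('m')(n) = 1 (Function('m')(n) = Pow(1, 4) = 1)
Pow(Function('m')(l), 2) = Pow(1, 2) = 1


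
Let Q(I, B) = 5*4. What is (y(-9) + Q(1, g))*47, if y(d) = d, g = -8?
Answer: 517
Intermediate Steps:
Q(I, B) = 20
(y(-9) + Q(1, g))*47 = (-9 + 20)*47 = 11*47 = 517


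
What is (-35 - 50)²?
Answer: 7225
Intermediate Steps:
(-35 - 50)² = (-85)² = 7225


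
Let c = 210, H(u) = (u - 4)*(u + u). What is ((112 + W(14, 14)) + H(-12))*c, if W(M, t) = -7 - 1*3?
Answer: 102060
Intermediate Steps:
H(u) = 2*u*(-4 + u) (H(u) = (-4 + u)*(2*u) = 2*u*(-4 + u))
W(M, t) = -10 (W(M, t) = -7 - 3 = -10)
((112 + W(14, 14)) + H(-12))*c = ((112 - 10) + 2*(-12)*(-4 - 12))*210 = (102 + 2*(-12)*(-16))*210 = (102 + 384)*210 = 486*210 = 102060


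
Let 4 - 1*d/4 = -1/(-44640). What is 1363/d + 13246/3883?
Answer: 61429816154/693344597 ≈ 88.599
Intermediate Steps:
d = 178559/11160 (d = 16 - (-4)/(-44640) = 16 - (-4)*(-1)/44640 = 16 - 4*1/44640 = 16 - 1/11160 = 178559/11160 ≈ 16.000)
1363/d + 13246/3883 = 1363/(178559/11160) + 13246/3883 = 1363*(11160/178559) + 13246*(1/3883) = 15211080/178559 + 13246/3883 = 61429816154/693344597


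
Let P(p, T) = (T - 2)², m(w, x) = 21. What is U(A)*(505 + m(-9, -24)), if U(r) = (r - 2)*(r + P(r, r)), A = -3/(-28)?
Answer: -40325527/10976 ≈ -3674.0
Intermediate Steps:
A = 3/28 (A = -3*(-1/28) = 3/28 ≈ 0.10714)
P(p, T) = (-2 + T)²
U(r) = (-2 + r)*(r + (-2 + r)²) (U(r) = (r - 2)*(r + (-2 + r)²) = (-2 + r)*(r + (-2 + r)²))
U(A)*(505 + m(-9, -24)) = (-8 + (3/28)³ - 5*(3/28)² + 10*(3/28))*(505 + 21) = (-8 + 27/21952 - 5*9/784 + 15/14)*526 = (-8 + 27/21952 - 45/784 + 15/14)*526 = -153329/21952*526 = -40325527/10976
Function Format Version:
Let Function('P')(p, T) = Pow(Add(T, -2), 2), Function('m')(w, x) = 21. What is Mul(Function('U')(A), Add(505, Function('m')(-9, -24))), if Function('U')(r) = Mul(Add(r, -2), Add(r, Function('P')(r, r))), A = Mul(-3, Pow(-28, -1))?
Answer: Rational(-40325527, 10976) ≈ -3674.0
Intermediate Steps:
A = Rational(3, 28) (A = Mul(-3, Rational(-1, 28)) = Rational(3, 28) ≈ 0.10714)
Function('P')(p, T) = Pow(Add(-2, T), 2)
Function('U')(r) = Mul(Add(-2, r), Add(r, Pow(Add(-2, r), 2))) (Function('U')(r) = Mul(Add(r, -2), Add(r, Pow(Add(-2, r), 2))) = Mul(Add(-2, r), Add(r, Pow(Add(-2, r), 2))))
Mul(Function('U')(A), Add(505, Function('m')(-9, -24))) = Mul(Add(-8, Pow(Rational(3, 28), 3), Mul(-5, Pow(Rational(3, 28), 2)), Mul(10, Rational(3, 28))), Add(505, 21)) = Mul(Add(-8, Rational(27, 21952), Mul(-5, Rational(9, 784)), Rational(15, 14)), 526) = Mul(Add(-8, Rational(27, 21952), Rational(-45, 784), Rational(15, 14)), 526) = Mul(Rational(-153329, 21952), 526) = Rational(-40325527, 10976)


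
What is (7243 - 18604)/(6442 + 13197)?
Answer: -11361/19639 ≈ -0.57849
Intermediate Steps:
(7243 - 18604)/(6442 + 13197) = -11361/19639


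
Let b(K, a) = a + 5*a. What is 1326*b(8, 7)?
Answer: 55692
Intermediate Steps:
b(K, a) = 6*a
1326*b(8, 7) = 1326*(6*7) = 1326*42 = 55692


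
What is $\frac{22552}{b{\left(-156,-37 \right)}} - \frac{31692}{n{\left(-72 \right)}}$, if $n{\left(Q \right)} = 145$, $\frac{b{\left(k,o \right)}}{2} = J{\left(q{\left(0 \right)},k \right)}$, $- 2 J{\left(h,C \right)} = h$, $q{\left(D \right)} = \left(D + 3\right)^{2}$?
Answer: $- \frac{3555268}{1305} \approx -2724.3$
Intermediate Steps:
$q{\left(D \right)} = \left(3 + D\right)^{2}$
$J{\left(h,C \right)} = - \frac{h}{2}$
$b{\left(k,o \right)} = -9$ ($b{\left(k,o \right)} = 2 \left(- \frac{\left(3 + 0\right)^{2}}{2}\right) = 2 \left(- \frac{3^{2}}{2}\right) = 2 \left(\left(- \frac{1}{2}\right) 9\right) = 2 \left(- \frac{9}{2}\right) = -9$)
$\frac{22552}{b{\left(-156,-37 \right)}} - \frac{31692}{n{\left(-72 \right)}} = \frac{22552}{-9} - \frac{31692}{145} = 22552 \left(- \frac{1}{9}\right) - \frac{31692}{145} = - \frac{22552}{9} - \frac{31692}{145} = - \frac{3555268}{1305}$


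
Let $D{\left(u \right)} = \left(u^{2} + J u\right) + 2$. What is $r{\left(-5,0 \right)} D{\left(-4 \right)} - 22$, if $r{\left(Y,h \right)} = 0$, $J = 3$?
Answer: $-22$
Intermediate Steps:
$D{\left(u \right)} = 2 + u^{2} + 3 u$ ($D{\left(u \right)} = \left(u^{2} + 3 u\right) + 2 = 2 + u^{2} + 3 u$)
$r{\left(-5,0 \right)} D{\left(-4 \right)} - 22 = 0 \left(2 + \left(-4\right)^{2} + 3 \left(-4\right)\right) - 22 = 0 \left(2 + 16 - 12\right) - 22 = 0 \cdot 6 - 22 = 0 - 22 = -22$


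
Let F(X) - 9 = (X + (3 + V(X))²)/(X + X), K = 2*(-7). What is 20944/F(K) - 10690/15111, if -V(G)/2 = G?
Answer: -8869003502/10502145 ≈ -844.49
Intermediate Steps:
V(G) = -2*G
K = -14
F(X) = 9 + (X + (3 - 2*X)²)/(2*X) (F(X) = 9 + (X + (3 - 2*X)²)/(X + X) = 9 + (X + (3 - 2*X)²)/((2*X)) = 9 + (X + (3 - 2*X)²)*(1/(2*X)) = 9 + (X + (3 - 2*X)²)/(2*X))
20944/F(K) - 10690/15111 = 20944/(((½)*((-3 + 2*(-14))² + 19*(-14))/(-14))) - 10690/15111 = 20944/(((½)*(-1/14)*((-3 - 28)² - 266))) - 10690*1/15111 = 20944/(((½)*(-1/14)*((-31)² - 266))) - 10690/15111 = 20944/(((½)*(-1/14)*(961 - 266))) - 10690/15111 = 20944/(((½)*(-1/14)*695)) - 10690/15111 = 20944/(-695/28) - 10690/15111 = 20944*(-28/695) - 10690/15111 = -586432/695 - 10690/15111 = -8869003502/10502145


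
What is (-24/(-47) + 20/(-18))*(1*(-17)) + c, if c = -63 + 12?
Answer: -17255/423 ≈ -40.792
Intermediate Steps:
c = -51
(-24/(-47) + 20/(-18))*(1*(-17)) + c = (-24/(-47) + 20/(-18))*(1*(-17)) - 51 = (-24*(-1/47) + 20*(-1/18))*(-17) - 51 = (24/47 - 10/9)*(-17) - 51 = -254/423*(-17) - 51 = 4318/423 - 51 = -17255/423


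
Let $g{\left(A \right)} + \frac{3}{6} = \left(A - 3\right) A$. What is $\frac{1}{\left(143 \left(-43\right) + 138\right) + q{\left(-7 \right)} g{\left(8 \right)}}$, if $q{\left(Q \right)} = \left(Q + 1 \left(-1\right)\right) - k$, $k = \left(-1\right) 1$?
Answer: $- \frac{2}{12575} \approx -0.00015905$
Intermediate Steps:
$k = -1$
$q{\left(Q \right)} = Q$ ($q{\left(Q \right)} = \left(Q + 1 \left(-1\right)\right) - -1 = \left(Q - 1\right) + 1 = \left(-1 + Q\right) + 1 = Q$)
$g{\left(A \right)} = - \frac{1}{2} + A \left(-3 + A\right)$ ($g{\left(A \right)} = - \frac{1}{2} + \left(A - 3\right) A = - \frac{1}{2} + \left(-3 + A\right) A = - \frac{1}{2} + A \left(-3 + A\right)$)
$\frac{1}{\left(143 \left(-43\right) + 138\right) + q{\left(-7 \right)} g{\left(8 \right)}} = \frac{1}{\left(143 \left(-43\right) + 138\right) - 7 \left(- \frac{1}{2} + 8^{2} - 24\right)} = \frac{1}{\left(-6149 + 138\right) - 7 \left(- \frac{1}{2} + 64 - 24\right)} = \frac{1}{-6011 - \frac{553}{2}} = \frac{1}{- \frac{12575}{2}} = - \frac{2}{12575}$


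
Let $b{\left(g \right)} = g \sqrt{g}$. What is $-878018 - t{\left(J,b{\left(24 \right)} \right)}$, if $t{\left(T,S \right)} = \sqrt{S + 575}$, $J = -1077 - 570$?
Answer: $-878018 - \sqrt{575 + 48 \sqrt{6}} \approx -8.7804 \cdot 10^{5}$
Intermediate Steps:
$b{\left(g \right)} = g^{\frac{3}{2}}$
$J = -1647$
$t{\left(T,S \right)} = \sqrt{575 + S}$
$-878018 - t{\left(J,b{\left(24 \right)} \right)} = -878018 - \sqrt{575 + 24^{\frac{3}{2}}} = -878018 - \sqrt{575 + 48 \sqrt{6}}$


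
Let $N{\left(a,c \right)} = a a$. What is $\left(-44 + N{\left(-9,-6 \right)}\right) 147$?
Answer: $5439$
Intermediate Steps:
$N{\left(a,c \right)} = a^{2}$
$\left(-44 + N{\left(-9,-6 \right)}\right) 147 = \left(-44 + \left(-9\right)^{2}\right) 147 = \left(-44 + 81\right) 147 = 37 \cdot 147 = 5439$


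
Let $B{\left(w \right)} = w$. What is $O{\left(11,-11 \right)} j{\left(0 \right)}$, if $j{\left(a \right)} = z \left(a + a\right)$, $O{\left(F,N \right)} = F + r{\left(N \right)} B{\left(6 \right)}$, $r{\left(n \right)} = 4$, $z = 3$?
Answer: $0$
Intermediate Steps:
$O{\left(F,N \right)} = 24 + F$ ($O{\left(F,N \right)} = F + 4 \cdot 6 = F + 24 = 24 + F$)
$j{\left(a \right)} = 6 a$ ($j{\left(a \right)} = 3 \left(a + a\right) = 3 \cdot 2 a = 6 a$)
$O{\left(11,-11 \right)} j{\left(0 \right)} = \left(24 + 11\right) 6 \cdot 0 = 35 \cdot 0 = 0$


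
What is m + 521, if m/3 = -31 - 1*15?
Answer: 383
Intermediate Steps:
m = -138 (m = 3*(-31 - 1*15) = 3*(-31 - 15) = 3*(-46) = -138)
m + 521 = -138 + 521 = 383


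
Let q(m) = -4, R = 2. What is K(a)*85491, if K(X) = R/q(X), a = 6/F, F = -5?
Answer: -85491/2 ≈ -42746.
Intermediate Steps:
a = -6/5 (a = 6/(-5) = 6*(-⅕) = -6/5 ≈ -1.2000)
K(X) = -½ (K(X) = 2/(-4) = 2*(-¼) = -½)
K(a)*85491 = -½*85491 = -85491/2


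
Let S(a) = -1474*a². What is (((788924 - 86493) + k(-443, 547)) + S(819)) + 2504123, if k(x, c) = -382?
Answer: -985495542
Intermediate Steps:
(((788924 - 86493) + k(-443, 547)) + S(819)) + 2504123 = (((788924 - 86493) - 382) - 1474*819²) + 2504123 = ((702431 - 382) - 1474*670761) + 2504123 = (702049 - 988701714) + 2504123 = -987999665 + 2504123 = -985495542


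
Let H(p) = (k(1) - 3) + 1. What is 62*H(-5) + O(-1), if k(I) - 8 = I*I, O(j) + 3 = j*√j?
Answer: 431 - I ≈ 431.0 - 1.0*I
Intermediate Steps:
O(j) = -3 + j^(3/2) (O(j) = -3 + j*√j = -3 + j^(3/2))
k(I) = 8 + I² (k(I) = 8 + I*I = 8 + I²)
H(p) = 7 (H(p) = ((8 + 1²) - 3) + 1 = ((8 + 1) - 3) + 1 = (9 - 3) + 1 = 6 + 1 = 7)
62*H(-5) + O(-1) = 62*7 + (-3 + (-1)^(3/2)) = 434 + (-3 - I) = 431 - I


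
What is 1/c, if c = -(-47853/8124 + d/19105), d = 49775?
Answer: 10347268/33990631 ≈ 0.30442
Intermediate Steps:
c = 33990631/10347268 (c = -(-47853/8124 + 49775/19105) = -(-47853*1/8124 + 49775*(1/19105)) = -(-15951/2708 + 9955/3821) = -1*(-33990631/10347268) = 33990631/10347268 ≈ 3.2850)
1/c = 1/(33990631/10347268) = 10347268/33990631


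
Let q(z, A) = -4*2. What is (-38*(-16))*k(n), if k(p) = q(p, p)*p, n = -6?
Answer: 29184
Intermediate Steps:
q(z, A) = -8
k(p) = -8*p
(-38*(-16))*k(n) = (-38*(-16))*(-8*(-6)) = 608*48 = 29184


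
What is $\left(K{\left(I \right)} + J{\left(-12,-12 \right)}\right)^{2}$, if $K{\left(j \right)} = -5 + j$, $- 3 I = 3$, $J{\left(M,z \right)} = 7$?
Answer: $1$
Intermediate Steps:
$I = -1$ ($I = \left(- \frac{1}{3}\right) 3 = -1$)
$\left(K{\left(I \right)} + J{\left(-12,-12 \right)}\right)^{2} = \left(\left(-5 - 1\right) + 7\right)^{2} = \left(-6 + 7\right)^{2} = 1^{2} = 1$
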